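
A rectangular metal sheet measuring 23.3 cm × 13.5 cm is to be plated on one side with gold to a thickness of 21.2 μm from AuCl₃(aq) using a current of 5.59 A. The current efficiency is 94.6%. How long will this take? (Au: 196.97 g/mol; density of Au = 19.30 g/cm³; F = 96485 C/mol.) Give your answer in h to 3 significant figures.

0.993 h

Plated area = 23.3 × 13.5 = 314.6 cm²
Volume = 314.6 × 21.2×10⁻⁴ cm = 0.6670 cm³
m(Au) = 0.6670 × 19.30 = 12.87 g
n(Au) = 12.87 / 196.97 = 0.06534 mol; n(e⁻) = 3 × 0.06534 = 0.1960 mol
Q = 0.1960 × 96485 / 0.946 = 19990 C
t = 19990 / 5.59 = 3576 s = 0.993 h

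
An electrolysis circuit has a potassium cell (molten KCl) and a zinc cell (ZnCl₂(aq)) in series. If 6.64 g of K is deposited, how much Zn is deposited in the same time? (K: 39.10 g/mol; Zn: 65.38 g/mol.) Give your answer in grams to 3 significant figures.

5.55 g

n(K) = 6.64 / 39.10 = 0.1698 mol
K⁺ + e⁻ → K, so n(e⁻) = 0.1698 mol
In series, the same 0.1698 mol of electrons flows through the second cell.
Zn²⁺ + 2e⁻ → Zn, so n(Zn) = 0.1698 / 2 = 0.08490 mol
m(Zn) = 0.08490 × 65.38 = 5.55 g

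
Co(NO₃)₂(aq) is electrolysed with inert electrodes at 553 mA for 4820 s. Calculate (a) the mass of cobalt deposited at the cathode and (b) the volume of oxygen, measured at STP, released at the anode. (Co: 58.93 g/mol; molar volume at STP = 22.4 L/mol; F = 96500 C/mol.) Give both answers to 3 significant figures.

Q = 0.553 × 4820 = 2665 C; n(e⁻) = 2665 / 96500 = 0.02762 mol
Cathode: Co²⁺ + 2e⁻ → Co → n(Co) = 0.02762/2 = 0.01381 mol → 0.814 g
Anode: 2H₂O → O₂ + 4H⁺ + 4e⁻ → n(O₂) = 0.02762/4 = 0.006905 mol → 0.155 L

0.814 g Co; 0.155 L O₂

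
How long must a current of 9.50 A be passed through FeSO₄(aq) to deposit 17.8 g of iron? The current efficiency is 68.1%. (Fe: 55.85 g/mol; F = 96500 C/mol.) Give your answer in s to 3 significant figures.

n(Fe) = 17.8 / 55.85 = 0.3187 mol
Fe²⁺ + 2e⁻ → Fe, so n(e⁻) = 2 × 0.3187 = 0.6374 mol
Q = 0.6374 × 96500 / 0.681 = 90320 C
t = Q / I = 90320 / 9.50 = 9507 s

9510 s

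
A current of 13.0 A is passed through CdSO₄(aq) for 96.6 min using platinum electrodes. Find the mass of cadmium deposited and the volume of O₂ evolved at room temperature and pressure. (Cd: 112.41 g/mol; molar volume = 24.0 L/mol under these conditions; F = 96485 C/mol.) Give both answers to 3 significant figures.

43.9 g Cd; 4.69 L O₂

Q = 13.0 × 5796 = 75350 C; n(e⁻) = 75350 / 96485 = 0.7810 mol
Cathode: Cd²⁺ + 2e⁻ → Cd → n(Cd) = 0.7810/2 = 0.3905 mol → 43.9 g
Anode: 2H₂O → O₂ + 4H⁺ + 4e⁻ → n(O₂) = 0.7810/4 = 0.1953 mol → 4.69 L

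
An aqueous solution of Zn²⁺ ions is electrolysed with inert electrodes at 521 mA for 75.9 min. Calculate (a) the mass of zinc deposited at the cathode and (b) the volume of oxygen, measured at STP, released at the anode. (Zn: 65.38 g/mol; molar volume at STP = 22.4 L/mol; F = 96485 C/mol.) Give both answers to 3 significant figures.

0.804 g Zn; 0.138 L O₂

Q = 0.521 × 4554 = 2373 C; n(e⁻) = 2373 / 96485 = 0.02459 mol
Cathode: Zn²⁺ + 2e⁻ → Zn → n(Zn) = 0.02459/2 = 0.01230 mol → 0.804 g
Anode: 2H₂O → O₂ + 4H⁺ + 4e⁻ → n(O₂) = 0.02459/4 = 0.006148 mol → 0.138 L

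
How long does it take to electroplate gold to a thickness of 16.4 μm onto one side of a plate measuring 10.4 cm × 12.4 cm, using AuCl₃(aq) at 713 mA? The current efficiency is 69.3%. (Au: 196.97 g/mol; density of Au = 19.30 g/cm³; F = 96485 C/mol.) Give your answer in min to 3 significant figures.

Plated area = 10.4 × 12.4 = 129.0 cm²
Volume = 129.0 × 16.4×10⁻⁴ cm = 0.2116 cm³
m(Au) = 0.2116 × 19.30 = 4.084 g
n(Au) = 4.084 / 196.97 = 0.02073 mol; n(e⁻) = 3 × 0.02073 = 0.06219 mol
Q = 0.06219 × 96485 / 0.693 = 8659 C
t = 8659 / 0.713 = 12140 s = 202 min

202 min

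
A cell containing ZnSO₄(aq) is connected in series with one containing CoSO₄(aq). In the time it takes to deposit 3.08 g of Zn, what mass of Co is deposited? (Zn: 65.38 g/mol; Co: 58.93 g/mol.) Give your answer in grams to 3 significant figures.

n(Zn) = 3.08 / 65.38 = 0.04711 mol
Zn²⁺ + 2e⁻ → Zn, so n(e⁻) = 2 × 0.04711 = 0.09422 mol
In series, the same 0.09422 mol of electrons flows through the second cell.
Co²⁺ + 2e⁻ → Co, so n(Co) = 0.09422 / 2 = 0.04711 mol
m(Co) = 0.04711 × 58.93 = 2.78 g

2.78 g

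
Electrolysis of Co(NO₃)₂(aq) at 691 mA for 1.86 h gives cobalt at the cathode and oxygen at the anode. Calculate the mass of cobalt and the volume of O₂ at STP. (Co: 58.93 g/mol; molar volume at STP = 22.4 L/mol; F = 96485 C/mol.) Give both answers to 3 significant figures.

1.41 g Co; 0.269 L O₂

Q = 0.691 × 6696 = 4627 C; n(e⁻) = 4627 / 96485 = 0.04796 mol
Cathode: Co²⁺ + 2e⁻ → Co → n(Co) = 0.04796/2 = 0.02398 mol → 1.41 g
Anode: 2H₂O → O₂ + 4H⁺ + 4e⁻ → n(O₂) = 0.04796/4 = 0.01199 mol → 0.269 L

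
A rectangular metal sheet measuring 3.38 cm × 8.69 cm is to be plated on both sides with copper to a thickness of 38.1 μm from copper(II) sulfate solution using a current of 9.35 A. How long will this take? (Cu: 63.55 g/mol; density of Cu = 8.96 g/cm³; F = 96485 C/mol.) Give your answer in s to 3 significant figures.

651 s

Plated area = 2 × 3.38 × 8.69 = 58.74 cm²
Volume = 58.74 × 38.1×10⁻⁴ cm = 0.2238 cm³
m(Cu) = 0.2238 × 8.96 = 2.005 g
n(Cu) = 2.005 / 63.55 = 0.03155 mol; n(e⁻) = 2 × 0.03155 = 0.06310 mol
Q = 0.06310 × 96485 = 6088 C
t = 6088 / 9.35 = 651.1 s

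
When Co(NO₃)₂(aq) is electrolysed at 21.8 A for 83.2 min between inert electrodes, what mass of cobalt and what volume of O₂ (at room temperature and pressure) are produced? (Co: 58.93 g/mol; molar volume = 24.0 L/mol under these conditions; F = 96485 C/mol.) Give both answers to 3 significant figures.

Q = 21.8 × 4992 = 1.088×10^5 C; n(e⁻) = 1.088×10^5 / 96485 = 1.128 mol
Cathode: Co²⁺ + 2e⁻ → Co → n(Co) = 1.128/2 = 0.5640 mol → 33.2 g
Anode: 2H₂O → O₂ + 4H⁺ + 4e⁻ → n(O₂) = 1.128/4 = 0.2820 mol → 6.77 L

33.2 g Co; 6.77 L O₂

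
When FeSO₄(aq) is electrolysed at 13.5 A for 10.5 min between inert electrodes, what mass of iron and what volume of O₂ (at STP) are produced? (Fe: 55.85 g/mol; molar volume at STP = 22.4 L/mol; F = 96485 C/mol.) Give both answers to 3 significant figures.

2.46 g Fe; 0.494 L O₂

Q = 13.5 × 630 = 8505 C; n(e⁻) = 8505 / 96485 = 0.08815 mol
Cathode: Fe²⁺ + 2e⁻ → Fe → n(Fe) = 0.08815/2 = 0.04408 mol → 2.46 g
Anode: 2H₂O → O₂ + 4H⁺ + 4e⁻ → n(O₂) = 0.08815/4 = 0.02204 mol → 0.494 L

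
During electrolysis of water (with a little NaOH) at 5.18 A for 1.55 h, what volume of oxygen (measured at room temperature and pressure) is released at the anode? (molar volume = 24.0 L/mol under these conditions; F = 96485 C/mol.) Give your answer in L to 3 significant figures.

Q = 5.18 A × 5580 s = 28900 C
n(e⁻) = Q/F = 28900/96485 = 0.2995 mol
2H₂O → O₂ + 4H⁺ + 4e⁻, so n(O₂) = 0.2995 / 4 = 0.07488 mol
V = 0.07488 × 24.0 = 1.797 L

1.80 L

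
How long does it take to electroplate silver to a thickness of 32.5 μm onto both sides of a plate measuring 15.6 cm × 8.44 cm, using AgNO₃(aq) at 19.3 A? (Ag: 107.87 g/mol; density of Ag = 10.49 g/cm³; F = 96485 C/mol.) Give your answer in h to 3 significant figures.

0.116 h

Plated area = 2 × 15.6 × 8.44 = 263.3 cm²
Volume = 263.3 × 32.5×10⁻⁴ cm = 0.8557 cm³
m(Ag) = 0.8557 × 10.49 = 8.976 g
n(Ag) = 8.976 / 107.87 = 0.08321 mol; n(e⁻) = 0.08321 mol
Q = 0.08321 × 96485 = 8029 C
t = 8029 / 19.3 = 416.0 s = 0.116 h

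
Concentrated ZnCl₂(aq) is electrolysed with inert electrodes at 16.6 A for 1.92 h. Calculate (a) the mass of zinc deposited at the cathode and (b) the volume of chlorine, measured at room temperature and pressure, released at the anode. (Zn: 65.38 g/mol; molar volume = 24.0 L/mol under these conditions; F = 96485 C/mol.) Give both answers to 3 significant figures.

Q = 16.6 × 6912 = 1.147×10^5 C; n(e⁻) = 1.147×10^5 / 96485 = 1.189 mol
Cathode: Zn²⁺ + 2e⁻ → Zn → n(Zn) = 1.189/2 = 0.5945 mol → 38.9 g
Anode: 2Cl⁻ → Cl₂ + 2e⁻ → n(Cl₂) = 1.189/2 = 0.5945 mol → 14.3 L

38.9 g Zn; 14.3 L Cl₂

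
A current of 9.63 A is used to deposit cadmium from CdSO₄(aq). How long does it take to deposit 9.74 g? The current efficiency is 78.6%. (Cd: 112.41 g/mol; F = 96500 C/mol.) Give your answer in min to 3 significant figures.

36.8 min

n(Cd) = 9.74 / 112.41 = 0.08665 mol
Cd²⁺ + 2e⁻ → Cd, so n(e⁻) = 2 × 0.08665 = 0.1733 mol
Q = 0.1733 × 96500 / 0.786 = 21280 C
t = Q / I = 21280 / 9.63 = 2210 s = 36.8 min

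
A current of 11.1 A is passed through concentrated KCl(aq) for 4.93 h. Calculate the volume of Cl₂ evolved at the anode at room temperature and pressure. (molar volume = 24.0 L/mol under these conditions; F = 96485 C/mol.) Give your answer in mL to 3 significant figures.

24500 mL

Q = It = 11.1 × 17748 = 1.970×10^5 C
n(e⁻) = Q/F = 1.970×10^5/96485 = 2.042 mol
2Cl⁻ → Cl₂ + 2e⁻, so n(Cl₂) = 2.042 / 2 = 1.021 mol
V = 1.021 × 24.0 = 24.50 L
= 24500 mL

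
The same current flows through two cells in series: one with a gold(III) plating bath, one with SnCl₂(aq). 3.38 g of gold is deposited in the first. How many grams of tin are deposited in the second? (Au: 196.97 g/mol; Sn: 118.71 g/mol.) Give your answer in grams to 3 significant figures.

3.06 g

n(Au) = 3.38 / 196.97 = 0.01716 mol
Au³⁺ + 3e⁻ → Au, so n(e⁻) = 3 × 0.01716 = 0.05148 mol
The cells are in series, so the same charge (and hence the same n(e⁻) = 0.05148 mol) passes through both.
Sn²⁺ + 2e⁻ → Sn, so n(Sn) = 0.05148 / 2 = 0.02574 mol
m(Sn) = 0.02574 × 118.71 = 3.06 g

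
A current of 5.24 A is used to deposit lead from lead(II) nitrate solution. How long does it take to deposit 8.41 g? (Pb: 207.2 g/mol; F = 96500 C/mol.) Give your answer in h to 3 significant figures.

0.415 h

n(Pb) = 8.41 / 207.2 = 0.04059 mol
Pb²⁺ + 2e⁻ → Pb, so n(e⁻) = 2 × 0.04059 = 0.08118 mol
Q = 0.08118 × 96500 = 7834 C
t = Q / I = 7834 / 5.24 = 1495 s = 0.415 h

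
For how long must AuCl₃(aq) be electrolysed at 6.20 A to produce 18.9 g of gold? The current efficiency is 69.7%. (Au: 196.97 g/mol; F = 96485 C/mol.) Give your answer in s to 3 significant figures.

6430 s

n(Au) = 18.9 / 196.97 = 0.09595 mol
Au³⁺ + 3e⁻ → Au, so n(e⁻) = 3 × 0.09595 = 0.2879 mol
Q = 0.2879 × 96485 / 0.697 = 39850 C
t = Q / I = 39850 / 6.20 = 6427 s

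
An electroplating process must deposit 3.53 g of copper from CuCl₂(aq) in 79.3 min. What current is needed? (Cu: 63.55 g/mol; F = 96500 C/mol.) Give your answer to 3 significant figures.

2.25 A

n(Cu) = 3.53 / 63.55 = 0.05555 mol
Cu²⁺ + 2e⁻ → Cu, so n(e⁻) = 2 × 0.05555 = 0.1111 mol
Q = 0.1111 × 96500 = 10720 C
I = Q / t = 10720 / 4758 s = 2.25 A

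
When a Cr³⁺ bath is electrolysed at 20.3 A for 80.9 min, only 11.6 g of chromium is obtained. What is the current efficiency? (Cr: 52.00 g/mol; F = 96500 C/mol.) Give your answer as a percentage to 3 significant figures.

65.5%

Q = 20.3 × 4854 = 98540 C
n(e⁻) = 98540 / 96500 = 1.021 mol
Cr³⁺ + 3e⁻ → Cr, so theoretical n(Cr) = 0.3403 mol → 17.70 g
Efficiency = 11.6 / 17.70 = 0.6554 = 65.5%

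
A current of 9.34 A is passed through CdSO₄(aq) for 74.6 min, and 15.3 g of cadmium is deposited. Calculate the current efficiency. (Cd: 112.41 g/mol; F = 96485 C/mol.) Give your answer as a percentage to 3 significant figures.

62.8%

Q = 9.34 × 4476 = 41810 C
n(e⁻) = 41810 / 96485 = 0.4333 mol
Cd²⁺ + 2e⁻ → Cd, so theoretical n(Cd) = 0.2167 mol → 24.36 g
Efficiency = 15.3 / 24.36 = 0.6281 = 62.8%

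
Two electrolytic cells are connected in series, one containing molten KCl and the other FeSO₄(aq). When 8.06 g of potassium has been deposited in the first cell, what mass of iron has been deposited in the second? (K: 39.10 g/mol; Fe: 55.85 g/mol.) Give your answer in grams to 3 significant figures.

5.76 g

n(K) = 8.06 / 39.10 = 0.2061 mol
K⁺ + e⁻ → K, so n(e⁻) = 0.2061 mol
Since the cells are in series, n(e⁻) in the Fe cell is also 0.2061 mol.
Fe²⁺ + 2e⁻ → Fe, so n(Fe) = 0.2061 / 2 = 0.1031 mol
m(Fe) = 0.1031 × 55.85 = 5.76 g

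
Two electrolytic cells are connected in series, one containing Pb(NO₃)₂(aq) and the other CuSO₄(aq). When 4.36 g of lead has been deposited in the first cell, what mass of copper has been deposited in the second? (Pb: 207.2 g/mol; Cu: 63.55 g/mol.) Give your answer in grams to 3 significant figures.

n(Pb) = 4.36 / 207.2 = 0.02104 mol
Pb²⁺ + 2e⁻ → Pb, so n(e⁻) = 2 × 0.02104 = 0.04208 mol
Same current for the same time ⇒ same n(e⁻) = 0.04208 mol in both cells.
Cu²⁺ + 2e⁻ → Cu, so n(Cu) = 0.04208 / 2 = 0.02104 mol
m(Cu) = 0.02104 × 63.55 = 1.34 g

1.34 g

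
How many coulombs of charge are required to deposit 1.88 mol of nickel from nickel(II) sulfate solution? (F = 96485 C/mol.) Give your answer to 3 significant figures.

3.63×10^5 C

Ni²⁺ + 2e⁻ → Ni, so n(e⁻) = 2 × 1.88 = 3.760 mol
Q = 3.760 × 96485 = 3.628×10^5 C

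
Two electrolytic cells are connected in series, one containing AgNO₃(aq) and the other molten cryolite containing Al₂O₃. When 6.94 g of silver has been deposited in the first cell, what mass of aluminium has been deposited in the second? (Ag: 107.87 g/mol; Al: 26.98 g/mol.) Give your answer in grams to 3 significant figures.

n(Ag) = 6.94 / 107.87 = 0.06434 mol
Ag⁺ + e⁻ → Ag, so n(e⁻) = 0.06434 mol
Same current for the same time ⇒ same n(e⁻) = 0.06434 mol in both cells.
Al³⁺ + 3e⁻ → Al, so n(Al) = 0.06434 / 3 = 0.02145 mol
m(Al) = 0.02145 × 26.98 = 0.579 g

0.579 g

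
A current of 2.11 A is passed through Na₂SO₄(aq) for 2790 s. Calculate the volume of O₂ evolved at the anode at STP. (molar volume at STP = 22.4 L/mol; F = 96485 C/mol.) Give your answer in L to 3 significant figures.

0.342 L

Charge passed = 2.11 × 2790 = 5887 C
n(e⁻) = Q/F = 5887/96485 = 0.06101 mol
2H₂O → O₂ + 4H⁺ + 4e⁻, so n(O₂) = 0.06101 / 4 = 0.01525 mol
V = 0.01525 × 22.4 = 0.3416 L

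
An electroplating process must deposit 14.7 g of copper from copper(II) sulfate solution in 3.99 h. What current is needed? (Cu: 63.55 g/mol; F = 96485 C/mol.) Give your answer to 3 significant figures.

n(Cu) = 14.7 / 63.55 = 0.2313 mol
Cu²⁺ + 2e⁻ → Cu, so n(e⁻) = 2 × 0.2313 = 0.4626 mol
Q = 0.4626 × 96485 = 44630 C
I = Q / t = 44630 / 14364 s = 3.11 A

3.11 A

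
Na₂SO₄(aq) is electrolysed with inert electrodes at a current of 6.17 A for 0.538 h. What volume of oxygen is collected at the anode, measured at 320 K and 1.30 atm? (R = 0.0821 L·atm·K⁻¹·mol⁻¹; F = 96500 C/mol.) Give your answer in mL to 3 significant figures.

626 mL

Q = It = 6.17 × 1936.8 = 11950 C
n(e⁻) = Q/F = 11950/96500 = 0.1238 mol
2H₂O → O₂ + 4H⁺ + 4e⁻, so n(O₂) = 0.1238 / 4 = 0.03095 mol
V = nRT/P = 0.03095 × 0.0821 × 320 / 1.30 = 0.6255 L
= 626 mL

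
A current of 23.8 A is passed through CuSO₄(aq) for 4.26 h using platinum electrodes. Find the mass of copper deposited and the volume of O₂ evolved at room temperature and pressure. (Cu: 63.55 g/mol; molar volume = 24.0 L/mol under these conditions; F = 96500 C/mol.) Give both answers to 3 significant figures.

Q = 23.8 × 15336 = 3.650×10^5 C; n(e⁻) = 3.650×10^5 / 96500 = 3.782 mol
Cathode: Cu²⁺ + 2e⁻ → Cu → n(Cu) = 3.782/2 = 1.891 mol → 120 g
Anode: 2H₂O → O₂ + 4H⁺ + 4e⁻ → n(O₂) = 3.782/4 = 0.9455 mol → 22.7 L

120 g Cu; 22.7 L O₂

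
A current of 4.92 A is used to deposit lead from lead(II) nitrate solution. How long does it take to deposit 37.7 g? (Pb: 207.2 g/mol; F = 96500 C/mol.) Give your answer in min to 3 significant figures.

119 min

n(Pb) = 37.7 / 207.2 = 0.1819 mol
Pb²⁺ + 2e⁻ → Pb, so n(e⁻) = 2 × 0.1819 = 0.3638 mol
Q = 0.3638 × 96500 = 35110 C
t = Q / I = 35110 / 4.92 = 7136 s = 119 min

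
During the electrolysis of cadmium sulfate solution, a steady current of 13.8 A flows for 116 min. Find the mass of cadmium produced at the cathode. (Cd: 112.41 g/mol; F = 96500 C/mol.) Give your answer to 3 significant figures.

55.9 g

Q = 13.8 A × 6960 s = 96050 C
n(e⁻) = Q/F = 96050/96500 = 0.9953 mol
Cd²⁺ + 2e⁻ → Cd, so n(Cd) = 0.9953 / 2 = 0.4977 mol
m = 0.4977 × 112.41 = 55.9 g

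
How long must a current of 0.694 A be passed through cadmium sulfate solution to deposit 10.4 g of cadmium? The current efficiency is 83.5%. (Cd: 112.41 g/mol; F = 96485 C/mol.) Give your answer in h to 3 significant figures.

8.56 h

n(Cd) = 10.4 / 112.41 = 0.09252 mol
Cd²⁺ + 2e⁻ → Cd, so n(e⁻) = 2 × 0.09252 = 0.1850 mol
Q = 0.1850 × 96485 / 0.835 = 21380 C
t = Q / I = 21380 / 0.694 = 30810 s = 8.56 h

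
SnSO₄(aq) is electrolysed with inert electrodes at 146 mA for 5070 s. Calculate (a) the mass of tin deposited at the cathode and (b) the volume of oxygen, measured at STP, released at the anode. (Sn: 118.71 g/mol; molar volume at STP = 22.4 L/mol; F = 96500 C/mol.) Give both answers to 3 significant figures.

Q = 0.146 × 5070 = 740.2 C; n(e⁻) = 740.2 / 96500 = 0.007670 mol
Cathode: Sn²⁺ + 2e⁻ → Sn → n(Sn) = 0.007670/2 = 0.003835 mol → 0.455 g
Anode: 2H₂O → O₂ + 4H⁺ + 4e⁻ → n(O₂) = 0.007670/4 = 0.001918 mol → 0.0430 L

0.455 g Sn; 0.0430 L O₂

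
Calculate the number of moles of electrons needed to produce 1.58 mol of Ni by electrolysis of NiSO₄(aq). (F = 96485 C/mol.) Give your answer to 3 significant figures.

3.16 mol

Ni²⁺ + 2e⁻ → Ni, so n(e⁻) = 2 × 1.58 = 3.160 mol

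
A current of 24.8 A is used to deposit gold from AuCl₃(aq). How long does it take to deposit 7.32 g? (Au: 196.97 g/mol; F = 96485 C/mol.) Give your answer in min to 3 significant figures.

7.23 min

n(Au) = 7.32 / 196.97 = 0.03716 mol
Au³⁺ + 3e⁻ → Au, so n(e⁻) = 3 × 0.03716 = 0.1115 mol
Q = 0.1115 × 96485 = 10760 C
t = Q / I = 10760 / 24.8 = 433.9 s = 7.23 min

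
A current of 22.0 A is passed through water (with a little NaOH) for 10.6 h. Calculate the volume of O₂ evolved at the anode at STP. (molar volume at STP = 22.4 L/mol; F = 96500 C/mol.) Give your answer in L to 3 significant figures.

48.7 L

Q = 22.0 A × 38160 s = 8.395×10^5 C
n(e⁻) = Q/F = 8.395×10^5/96500 = 8.699 mol
2H₂O → O₂ + 4H⁺ + 4e⁻, so n(O₂) = 8.699 / 4 = 2.175 mol
V = 2.175 × 22.4 = 48.72 L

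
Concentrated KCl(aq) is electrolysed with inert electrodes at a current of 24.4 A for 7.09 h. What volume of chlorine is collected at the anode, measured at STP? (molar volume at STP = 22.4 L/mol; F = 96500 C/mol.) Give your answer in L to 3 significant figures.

72.3 L

Charge passed = 24.4 × 25524 = 6.228×10^5 C
Moles of electrons = 6.228×10^5 / 96500 = 6.454 mol
2Cl⁻ → Cl₂ + 2e⁻, so n(Cl₂) = 6.454 / 2 = 3.227 mol
V = 3.227 × 22.4 = 72.28 L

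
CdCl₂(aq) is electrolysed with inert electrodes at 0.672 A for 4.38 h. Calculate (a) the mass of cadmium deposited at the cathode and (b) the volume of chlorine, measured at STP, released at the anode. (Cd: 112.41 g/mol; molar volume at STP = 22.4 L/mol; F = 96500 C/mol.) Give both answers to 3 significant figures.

Q = 0.672 × 15768 = 10600 C; n(e⁻) = 10600 / 96500 = 0.1098 mol
Cathode: Cd²⁺ + 2e⁻ → Cd → n(Cd) = 0.1098/2 = 0.05490 mol → 6.17 g
Anode: 2Cl⁻ → Cl₂ + 2e⁻ → n(Cl₂) = 0.1098/2 = 0.05490 mol → 1.23 L

6.17 g Cd; 1.23 L Cl₂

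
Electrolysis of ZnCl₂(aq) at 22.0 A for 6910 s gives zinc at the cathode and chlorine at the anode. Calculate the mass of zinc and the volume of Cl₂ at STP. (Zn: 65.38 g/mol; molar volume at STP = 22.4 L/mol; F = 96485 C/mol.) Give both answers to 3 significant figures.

51.5 g Zn; 17.6 L Cl₂

Q = 22.0 × 6910 = 1.520×10^5 C; n(e⁻) = 1.520×10^5 / 96485 = 1.575 mol
Cathode: Zn²⁺ + 2e⁻ → Zn → n(Zn) = 1.575/2 = 0.7875 mol → 51.5 g
Anode: 2Cl⁻ → Cl₂ + 2e⁻ → n(Cl₂) = 1.575/2 = 0.7875 mol → 17.6 L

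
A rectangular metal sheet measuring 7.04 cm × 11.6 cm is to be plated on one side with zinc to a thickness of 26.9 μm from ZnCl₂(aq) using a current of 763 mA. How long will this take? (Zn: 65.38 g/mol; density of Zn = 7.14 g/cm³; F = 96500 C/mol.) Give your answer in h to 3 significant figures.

Plated area = 7.04 × 11.6 = 81.66 cm²
Volume = 81.66 × 26.9×10⁻⁴ cm = 0.2197 cm³
m(Zn) = 0.2197 × 7.14 = 1.569 g
n(Zn) = 1.569 / 65.38 = 0.02400 mol; n(e⁻) = 2 × 0.02400 = 0.04800 mol
Q = 0.04800 × 96500 = 4632 C
t = 4632 / 0.763 = 6071 s = 1.69 h

1.69 h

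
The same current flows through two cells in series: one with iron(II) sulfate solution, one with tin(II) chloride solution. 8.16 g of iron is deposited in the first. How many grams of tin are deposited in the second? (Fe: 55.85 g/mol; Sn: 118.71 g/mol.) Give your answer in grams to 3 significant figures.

n(Fe) = 8.16 / 55.85 = 0.1461 mol
Fe²⁺ + 2e⁻ → Fe, so n(e⁻) = 2 × 0.1461 = 0.2922 mol
Since the cells are in series, n(e⁻) in the Sn cell is also 0.2922 mol.
Sn²⁺ + 2e⁻ → Sn, so n(Sn) = 0.2922 / 2 = 0.1461 mol
m(Sn) = 0.1461 × 118.71 = 17.3 g

17.3 g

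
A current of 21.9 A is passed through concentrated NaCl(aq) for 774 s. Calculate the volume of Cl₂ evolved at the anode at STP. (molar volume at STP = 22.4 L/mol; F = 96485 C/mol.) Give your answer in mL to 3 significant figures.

Q = 21.9 A × 774 s = 16950 C
n(e⁻) = 16950 / 96485 = 0.1757 mol
2Cl⁻ → Cl₂ + 2e⁻, so n(Cl₂) = 0.1757 / 2 = 0.08785 mol
V = 0.08785 × 22.4 = 1.968 L
= 1970 mL

1970 mL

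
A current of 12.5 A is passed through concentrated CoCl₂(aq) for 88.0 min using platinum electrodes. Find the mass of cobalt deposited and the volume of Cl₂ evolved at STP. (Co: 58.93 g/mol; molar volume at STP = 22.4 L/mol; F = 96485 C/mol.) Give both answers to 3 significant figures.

20.2 g Co; 7.66 L Cl₂

Q = 12.5 × 5280 = 66000 C; n(e⁻) = 66000 / 96485 = 0.6840 mol
Cathode: Co²⁺ + 2e⁻ → Co → n(Co) = 0.6840/2 = 0.3420 mol → 20.2 g
Anode: 2Cl⁻ → Cl₂ + 2e⁻ → n(Cl₂) = 0.6840/2 = 0.3420 mol → 7.66 L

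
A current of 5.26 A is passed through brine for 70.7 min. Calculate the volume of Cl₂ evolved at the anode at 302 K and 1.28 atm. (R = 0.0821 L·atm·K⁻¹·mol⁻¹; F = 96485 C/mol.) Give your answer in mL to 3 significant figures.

2240 mL

Q = 5.26 A × 4242 s = 22310 C
n(e⁻) = 22310 / 96485 = 0.2312 mol
2Cl⁻ → Cl₂ + 2e⁻, so n(Cl₂) = 0.2312 / 2 = 0.1156 mol
V = nRT/P = 0.1156 × 0.0821 × 302 / 1.28 = 2.239 L
= 2240 mL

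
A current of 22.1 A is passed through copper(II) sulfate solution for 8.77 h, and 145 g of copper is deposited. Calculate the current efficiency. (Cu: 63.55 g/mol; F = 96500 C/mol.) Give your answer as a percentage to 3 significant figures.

Q = 22.1 × 31572 = 6.977×10^5 C
n(e⁻) = 6.977×10^5 / 96500 = 7.230 mol
Cu²⁺ + 2e⁻ → Cu, so theoretical n(Cu) = 3.615 mol → 229.7 g
Efficiency = 145 / 229.7 = 0.6313 = 63.1%

63.1%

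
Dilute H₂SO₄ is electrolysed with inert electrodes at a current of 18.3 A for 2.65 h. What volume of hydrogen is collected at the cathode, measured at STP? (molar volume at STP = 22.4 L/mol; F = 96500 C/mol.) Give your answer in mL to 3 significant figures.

Q = It = 18.3 × 9540 = 1.746×10^5 C
n(e⁻) = 1.746×10^5 / 96500 = 1.809 mol
2H⁺ + 2e⁻ → H₂, so n(H₂) = 1.809 / 2 = 0.9045 mol
V = 0.9045 × 22.4 = 20.26 L
= 20300 mL

20300 mL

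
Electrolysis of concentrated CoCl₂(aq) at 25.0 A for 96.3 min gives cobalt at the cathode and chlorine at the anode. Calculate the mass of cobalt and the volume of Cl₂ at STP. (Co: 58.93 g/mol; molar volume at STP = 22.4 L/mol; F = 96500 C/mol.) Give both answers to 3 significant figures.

44.1 g Co; 16.8 L Cl₂

Q = 25.0 × 5778 = 1.445×10^5 C; n(e⁻) = 1.445×10^5 / 96500 = 1.497 mol
Cathode: Co²⁺ + 2e⁻ → Co → n(Co) = 1.497/2 = 0.7485 mol → 44.1 g
Anode: 2Cl⁻ → Cl₂ + 2e⁻ → n(Cl₂) = 1.497/2 = 0.7485 mol → 16.8 L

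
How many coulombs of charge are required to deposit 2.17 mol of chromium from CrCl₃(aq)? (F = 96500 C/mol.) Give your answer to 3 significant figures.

6.28×10^5 C

Cr³⁺ + 3e⁻ → Cr, so n(e⁻) = 3 × 2.17 = 6.510 mol
Q = 6.510 × 96500 = 6.282×10^5 C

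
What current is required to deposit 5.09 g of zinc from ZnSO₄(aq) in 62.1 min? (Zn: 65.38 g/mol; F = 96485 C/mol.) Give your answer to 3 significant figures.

n(Zn) = 5.09 / 65.38 = 0.07785 mol
Zn²⁺ + 2e⁻ → Zn, so n(e⁻) = 2 × 0.07785 = 0.1557 mol
Q = 0.1557 × 96485 = 15020 C
I = Q / t = 15020 / 3726 s = 4.03 A

4.03 A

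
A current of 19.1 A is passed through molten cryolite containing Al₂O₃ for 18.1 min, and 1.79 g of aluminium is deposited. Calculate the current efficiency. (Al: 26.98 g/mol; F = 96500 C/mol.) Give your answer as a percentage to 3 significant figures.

92.6%

Q = 19.1 × 1086 = 20740 C
n(e⁻) = 20740 / 96500 = 0.2149 mol
Al³⁺ + 3e⁻ → Al, so theoretical n(Al) = 0.07163 mol → 1.933 g
Efficiency = 1.79 / 1.933 = 0.9260 = 92.6%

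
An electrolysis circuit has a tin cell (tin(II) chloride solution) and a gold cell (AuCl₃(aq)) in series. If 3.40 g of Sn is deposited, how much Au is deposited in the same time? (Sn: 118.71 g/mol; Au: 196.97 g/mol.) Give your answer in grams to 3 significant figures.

3.76 g

n(Sn) = 3.40 / 118.71 = 0.02864 mol
Sn²⁺ + 2e⁻ → Sn, so n(e⁻) = 2 × 0.02864 = 0.05728 mol
Same current for the same time ⇒ same n(e⁻) = 0.05728 mol in both cells.
Au³⁺ + 3e⁻ → Au, so n(Au) = 0.05728 / 3 = 0.01909 mol
m(Au) = 0.01909 × 196.97 = 3.76 g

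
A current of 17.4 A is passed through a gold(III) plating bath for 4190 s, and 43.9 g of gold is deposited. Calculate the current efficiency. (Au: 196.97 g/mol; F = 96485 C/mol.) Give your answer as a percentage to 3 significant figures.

Q = 17.4 × 4190 = 72910 C
n(e⁻) = 72910 / 96485 = 0.7557 mol
Au³⁺ + 3e⁻ → Au, so theoretical n(Au) = 0.2519 mol → 49.62 g
Efficiency = 43.9 / 49.62 = 0.8847 = 88.5%

88.5%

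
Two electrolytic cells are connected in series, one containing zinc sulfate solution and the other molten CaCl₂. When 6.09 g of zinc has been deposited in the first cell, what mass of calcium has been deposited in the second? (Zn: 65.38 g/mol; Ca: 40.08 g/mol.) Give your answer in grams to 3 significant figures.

3.73 g

n(Zn) = 6.09 / 65.38 = 0.09315 mol
Zn²⁺ + 2e⁻ → Zn, so n(e⁻) = 2 × 0.09315 = 0.1863 mol
The cells are in series, so the same charge (and hence the same n(e⁻) = 0.1863 mol) passes through both.
Ca²⁺ + 2e⁻ → Ca, so n(Ca) = 0.1863 / 2 = 0.09315 mol
m(Ca) = 0.09315 × 40.08 = 3.73 g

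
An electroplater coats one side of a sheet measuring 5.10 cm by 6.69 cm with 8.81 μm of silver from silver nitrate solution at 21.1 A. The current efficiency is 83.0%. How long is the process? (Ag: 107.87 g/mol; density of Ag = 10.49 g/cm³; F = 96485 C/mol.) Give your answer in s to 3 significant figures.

Plated area = 5.10 × 6.69 = 34.12 cm²
Volume = 34.12 × 8.81×10⁻⁴ cm = 0.03006 cm³
m(Ag) = 0.03006 × 10.49 = 0.3153 g
n(Ag) = 0.3153 / 107.87 = 0.002923 mol; n(e⁻) = 0.002923 mol
Q = 0.002923 × 96485 / 0.830 = 339.8 C
t = 339.8 / 21.1 = 16.10 s

16.1 s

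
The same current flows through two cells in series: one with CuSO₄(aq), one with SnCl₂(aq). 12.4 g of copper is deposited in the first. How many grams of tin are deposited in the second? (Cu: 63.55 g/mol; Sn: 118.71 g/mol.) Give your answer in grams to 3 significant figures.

23.2 g

n(Cu) = 12.4 / 63.55 = 0.1951 mol
Cu²⁺ + 2e⁻ → Cu, so n(e⁻) = 2 × 0.1951 = 0.3902 mol
In series, the same 0.3902 mol of electrons flows through the second cell.
Sn²⁺ + 2e⁻ → Sn, so n(Sn) = 0.3902 / 2 = 0.1951 mol
m(Sn) = 0.1951 × 118.71 = 23.2 g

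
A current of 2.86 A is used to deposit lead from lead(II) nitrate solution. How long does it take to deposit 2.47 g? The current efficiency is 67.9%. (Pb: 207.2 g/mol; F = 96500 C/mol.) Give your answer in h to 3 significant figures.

0.329 h

n(Pb) = 2.47 / 207.2 = 0.01192 mol
Pb²⁺ + 2e⁻ → Pb, so n(e⁻) = 2 × 0.01192 = 0.02384 mol
Q = 0.02384 × 96500 / 0.679 = 3388 C
t = Q / I = 3388 / 2.86 = 1185 s = 0.329 h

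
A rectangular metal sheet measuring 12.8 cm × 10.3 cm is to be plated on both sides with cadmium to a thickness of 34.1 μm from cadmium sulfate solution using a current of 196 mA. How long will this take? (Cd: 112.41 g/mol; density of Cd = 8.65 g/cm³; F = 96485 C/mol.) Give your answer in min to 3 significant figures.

1140 min

Plated area = 2 × 12.8 × 10.3 = 263.7 cm²
Volume = 263.7 × 34.1×10⁻⁴ cm = 0.8992 cm³
m(Cd) = 0.8992 × 8.65 = 7.778 g
n(Cd) = 7.778 / 112.41 = 0.06919 mol; n(e⁻) = 2 × 0.06919 = 0.1384 mol
Q = 0.1384 × 96485 = 13350 C
t = 13350 / 0.196 = 68110 s = 1140 min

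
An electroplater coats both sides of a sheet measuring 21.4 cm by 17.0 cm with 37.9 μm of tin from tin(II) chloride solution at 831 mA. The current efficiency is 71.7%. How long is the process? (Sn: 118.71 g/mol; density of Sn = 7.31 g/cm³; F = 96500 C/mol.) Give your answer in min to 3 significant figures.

917 min

Plated area = 2 × 21.4 × 17.0 = 727.6 cm²
Volume = 727.6 × 37.9×10⁻⁴ cm = 2.758 cm³
m(Sn) = 2.758 × 7.31 = 20.16 g
n(Sn) = 20.16 / 118.71 = 0.1698 mol; n(e⁻) = 2 × 0.1698 = 0.3396 mol
Q = 0.3396 × 96500 / 0.717 = 45710 C
t = 45710 / 0.831 = 55010 s = 917 min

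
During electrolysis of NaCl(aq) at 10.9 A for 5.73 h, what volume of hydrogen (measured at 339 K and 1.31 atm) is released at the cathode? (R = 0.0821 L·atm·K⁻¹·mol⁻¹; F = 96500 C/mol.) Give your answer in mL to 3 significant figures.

Q = 10.9 A × 20628 s = 2.248×10^5 C
Moles of electrons = 2.248×10^5 / 96500 = 2.330 mol
2H⁺ + 2e⁻ → H₂, so n(H₂) = 2.330 / 2 = 1.165 mol
V = nRT/P = 1.165 × 0.0821 × 339 / 1.31 = 24.75 L
= 24800 mL

24800 mL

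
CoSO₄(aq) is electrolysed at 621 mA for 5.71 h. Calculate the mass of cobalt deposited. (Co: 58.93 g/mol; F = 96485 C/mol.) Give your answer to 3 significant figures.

Charge passed = 0.621 × 20556 = 12770 C
Moles of electrons = 12770 / 96485 = 0.1324 mol
Co²⁺ + 2e⁻ → Co, so n(Co) = 0.1324 / 2 = 0.06620 mol
m = 0.06620 × 58.93 = 3.90 g

3.90 g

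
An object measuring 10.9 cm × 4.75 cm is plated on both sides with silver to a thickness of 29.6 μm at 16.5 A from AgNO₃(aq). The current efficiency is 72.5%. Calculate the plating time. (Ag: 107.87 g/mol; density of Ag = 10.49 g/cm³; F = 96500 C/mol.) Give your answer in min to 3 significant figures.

Plated area = 2 × 10.9 × 4.75 = 103.6 cm²
Volume = 103.6 × 29.6×10⁻⁴ cm = 0.3067 cm³
m(Ag) = 0.3067 × 10.49 = 3.217 g
n(Ag) = 3.217 / 107.87 = 0.02982 mol; n(e⁻) = 0.02982 mol
Q = 0.02982 × 96500 / 0.725 = 3969 C
t = 3969 / 16.5 = 240.5 s = 4.01 min

4.01 min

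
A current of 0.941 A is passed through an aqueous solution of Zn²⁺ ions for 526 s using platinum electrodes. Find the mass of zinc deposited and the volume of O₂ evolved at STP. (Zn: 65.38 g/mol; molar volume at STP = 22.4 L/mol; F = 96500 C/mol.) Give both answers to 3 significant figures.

0.168 g Zn; 0.0287 L O₂

Q = 0.941 × 526 = 495.0 C; n(e⁻) = 495.0 / 96500 = 0.005130 mol
Cathode: Zn²⁺ + 2e⁻ → Zn → n(Zn) = 0.005130/2 = 0.002565 mol → 0.168 g
Anode: 2H₂O → O₂ + 4H⁺ + 4e⁻ → n(O₂) = 0.005130/4 = 0.001283 mol → 0.0287 L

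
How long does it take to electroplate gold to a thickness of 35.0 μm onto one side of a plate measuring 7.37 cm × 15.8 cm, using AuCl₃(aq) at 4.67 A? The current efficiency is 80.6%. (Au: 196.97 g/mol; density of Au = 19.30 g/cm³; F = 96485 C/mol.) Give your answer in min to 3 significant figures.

Plated area = 7.37 × 15.8 = 116.4 cm²
Volume = 116.4 × 35.0×10⁻⁴ cm = 0.4074 cm³
m(Au) = 0.4074 × 19.30 = 7.863 g
n(Au) = 7.863 / 196.97 = 0.03992 mol; n(e⁻) = 3 × 0.03992 = 0.1198 mol
Q = 0.1198 × 96485 / 0.806 = 14340 C
t = 14340 / 4.67 = 3071 s = 51.2 min

51.2 min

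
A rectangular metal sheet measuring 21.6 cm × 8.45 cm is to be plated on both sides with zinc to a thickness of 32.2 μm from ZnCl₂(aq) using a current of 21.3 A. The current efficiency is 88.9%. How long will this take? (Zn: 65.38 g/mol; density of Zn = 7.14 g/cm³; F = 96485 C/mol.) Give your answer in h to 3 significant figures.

0.363 h

Plated area = 2 × 21.6 × 8.45 = 365.0 cm²
Volume = 365.0 × 32.2×10⁻⁴ cm = 1.175 cm³
m(Zn) = 1.175 × 7.14 = 8.390 g
n(Zn) = 8.390 / 65.38 = 0.1283 mol; n(e⁻) = 2 × 0.1283 = 0.2566 mol
Q = 0.2566 × 96485 / 0.889 = 27850 C
t = 27850 / 21.3 = 1308 s = 0.363 h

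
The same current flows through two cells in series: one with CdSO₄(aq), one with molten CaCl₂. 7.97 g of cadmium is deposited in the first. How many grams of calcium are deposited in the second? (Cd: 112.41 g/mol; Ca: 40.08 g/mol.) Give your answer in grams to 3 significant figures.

2.84 g

n(Cd) = 7.97 / 112.41 = 0.07090 mol
Cd²⁺ + 2e⁻ → Cd, so n(e⁻) = 2 × 0.07090 = 0.1418 mol
In series, the same 0.1418 mol of electrons flows through the second cell.
Ca²⁺ + 2e⁻ → Ca, so n(Ca) = 0.1418 / 2 = 0.07090 mol
m(Ca) = 0.07090 × 40.08 = 2.84 g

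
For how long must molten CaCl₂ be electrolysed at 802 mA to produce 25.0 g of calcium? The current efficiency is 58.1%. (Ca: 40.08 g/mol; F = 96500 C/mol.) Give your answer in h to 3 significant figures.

n(Ca) = 25.0 / 40.08 = 0.6238 mol
Ca²⁺ + 2e⁻ → Ca, so n(e⁻) = 2 × 0.6238 = 1.248 mol
Q = 1.248 × 96500 / 0.581 = 2.073×10^5 C
t = Q / I = 2.073×10^5 / 0.802 = 2.585×10^5 s = 71.8 h

71.8 h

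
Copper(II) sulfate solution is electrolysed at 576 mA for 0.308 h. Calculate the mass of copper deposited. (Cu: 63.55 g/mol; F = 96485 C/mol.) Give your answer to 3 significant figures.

Charge passed = 0.576 × 1108.8 = 638.7 C
Moles of electrons = 638.7 / 96485 = 0.006620 mol
Cu²⁺ + 2e⁻ → Cu, so n(Cu) = 0.006620 / 2 = 0.003310 mol
m = 0.003310 × 63.55 = 0.210 g

0.210 g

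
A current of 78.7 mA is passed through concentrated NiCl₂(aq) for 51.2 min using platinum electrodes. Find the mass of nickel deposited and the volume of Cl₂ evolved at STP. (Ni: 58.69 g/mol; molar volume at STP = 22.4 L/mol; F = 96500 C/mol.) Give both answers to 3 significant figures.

0.0735 g Ni; 0.0281 L Cl₂

Q = 0.0787 × 3072 = 241.8 C; n(e⁻) = 241.8 / 96500 = 0.002506 mol
Cathode: Ni²⁺ + 2e⁻ → Ni → n(Ni) = 0.002506/2 = 0.001253 mol → 0.0735 g
Anode: 2Cl⁻ → Cl₂ + 2e⁻ → n(Cl₂) = 0.002506/2 = 0.001253 mol → 0.0281 L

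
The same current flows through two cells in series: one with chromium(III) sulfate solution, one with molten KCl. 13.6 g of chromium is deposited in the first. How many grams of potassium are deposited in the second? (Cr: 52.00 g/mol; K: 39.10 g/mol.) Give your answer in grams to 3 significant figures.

n(Cr) = 13.6 / 52.00 = 0.2615 mol
Cr³⁺ + 3e⁻ → Cr, so n(e⁻) = 3 × 0.2615 = 0.7845 mol
In series, the same 0.7845 mol of electrons flows through the second cell.
K⁺ + e⁻ → K, so n(K) = 0.7845 mol
m(K) = 0.7845 × 39.10 = 30.7 g

30.7 g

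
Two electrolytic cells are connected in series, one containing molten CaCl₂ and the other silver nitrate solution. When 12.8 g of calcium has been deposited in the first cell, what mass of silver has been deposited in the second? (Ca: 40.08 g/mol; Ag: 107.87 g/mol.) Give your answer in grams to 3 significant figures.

68.9 g

n(Ca) = 12.8 / 40.08 = 0.3194 mol
Ca²⁺ + 2e⁻ → Ca, so n(e⁻) = 2 × 0.3194 = 0.6388 mol
In series, the same 0.6388 mol of electrons flows through the second cell.
Ag⁺ + e⁻ → Ag, so n(Ag) = 0.6388 mol
m(Ag) = 0.6388 × 107.87 = 68.9 g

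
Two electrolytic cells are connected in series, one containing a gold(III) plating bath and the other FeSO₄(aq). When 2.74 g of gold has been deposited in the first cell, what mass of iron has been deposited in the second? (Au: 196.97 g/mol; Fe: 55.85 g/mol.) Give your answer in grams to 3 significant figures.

n(Au) = 2.74 / 196.97 = 0.01391 mol
Au³⁺ + 3e⁻ → Au, so n(e⁻) = 3 × 0.01391 = 0.04173 mol
Since the cells are in series, n(e⁻) in the Fe cell is also 0.04173 mol.
Fe²⁺ + 2e⁻ → Fe, so n(Fe) = 0.04173 / 2 = 0.02087 mol
m(Fe) = 0.02087 × 55.85 = 1.17 g

1.17 g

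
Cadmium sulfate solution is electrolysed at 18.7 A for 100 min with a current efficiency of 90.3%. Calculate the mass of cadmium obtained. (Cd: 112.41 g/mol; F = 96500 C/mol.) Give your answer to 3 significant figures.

59.0 g

Q = 18.7 × 6000 = 1.122×10^5 C
n(e⁻) = 1.122×10^5 / 96500 = 1.163 mol
Cd²⁺ + 2e⁻ → Cd, so theoretical m(Cd) = 0.5815 × 112.41 = 65.37 g
Actual mass = 90.3% × 65.37 = 59.0 g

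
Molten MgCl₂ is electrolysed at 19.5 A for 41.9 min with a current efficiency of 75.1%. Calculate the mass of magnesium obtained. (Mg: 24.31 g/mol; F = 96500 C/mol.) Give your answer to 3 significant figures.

4.64 g

Q = 19.5 × 2514 = 49020 C
n(e⁻) = 49020 / 96500 = 0.5080 mol
Mg²⁺ + 2e⁻ → Mg, so theoretical m(Mg) = 0.2540 × 24.31 = 6.175 g
Actual mass = 75.1% × 6.175 = 4.64 g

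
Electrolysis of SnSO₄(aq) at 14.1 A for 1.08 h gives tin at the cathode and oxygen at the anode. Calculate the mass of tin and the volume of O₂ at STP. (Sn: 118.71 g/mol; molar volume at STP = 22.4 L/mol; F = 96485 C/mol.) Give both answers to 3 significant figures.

Q = 14.1 × 3888 = 54820 C; n(e⁻) = 54820 / 96485 = 0.5682 mol
Cathode: Sn²⁺ + 2e⁻ → Sn → n(Sn) = 0.5682/2 = 0.2841 mol → 33.7 g
Anode: 2H₂O → O₂ + 4H⁺ + 4e⁻ → n(O₂) = 0.5682/4 = 0.1421 mol → 3.18 L

33.7 g Sn; 3.18 L O₂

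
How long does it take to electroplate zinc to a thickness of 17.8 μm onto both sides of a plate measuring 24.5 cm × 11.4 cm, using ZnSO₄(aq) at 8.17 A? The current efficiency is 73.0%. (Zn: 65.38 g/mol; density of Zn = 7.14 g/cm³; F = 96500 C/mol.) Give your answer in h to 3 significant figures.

Plated area = 2 × 24.5 × 11.4 = 558.6 cm²
Volume = 558.6 × 17.8×10⁻⁴ cm = 0.9943 cm³
m(Zn) = 0.9943 × 7.14 = 7.099 g
n(Zn) = 7.099 / 65.38 = 0.1086 mol; n(e⁻) = 2 × 0.1086 = 0.2172 mol
Q = 0.2172 × 96500 / 0.730 = 28710 C
t = 28710 / 8.17 = 3514 s = 0.976 h

0.976 h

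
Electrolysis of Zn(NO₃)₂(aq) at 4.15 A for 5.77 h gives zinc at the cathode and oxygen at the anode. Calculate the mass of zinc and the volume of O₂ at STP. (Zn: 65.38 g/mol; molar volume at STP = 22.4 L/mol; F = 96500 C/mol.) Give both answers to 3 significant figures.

Q = 4.15 × 20772 = 86200 C; n(e⁻) = 86200 / 96500 = 0.8933 mol
Cathode: Zn²⁺ + 2e⁻ → Zn → n(Zn) = 0.8933/2 = 0.4467 mol → 29.2 g
Anode: 2H₂O → O₂ + 4H⁺ + 4e⁻ → n(O₂) = 0.8933/4 = 0.2233 mol → 5.00 L

29.2 g Zn; 5.00 L O₂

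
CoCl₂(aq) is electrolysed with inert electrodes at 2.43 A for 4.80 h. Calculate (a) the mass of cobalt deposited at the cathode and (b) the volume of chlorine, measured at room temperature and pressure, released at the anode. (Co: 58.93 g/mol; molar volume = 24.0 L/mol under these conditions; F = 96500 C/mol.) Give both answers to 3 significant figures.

12.8 g Co; 5.22 L Cl₂

Q = 2.43 × 17280 = 41990 C; n(e⁻) = 41990 / 96500 = 0.4351 mol
Cathode: Co²⁺ + 2e⁻ → Co → n(Co) = 0.4351/2 = 0.2176 mol → 12.8 g
Anode: 2Cl⁻ → Cl₂ + 2e⁻ → n(Cl₂) = 0.4351/2 = 0.2176 mol → 5.22 L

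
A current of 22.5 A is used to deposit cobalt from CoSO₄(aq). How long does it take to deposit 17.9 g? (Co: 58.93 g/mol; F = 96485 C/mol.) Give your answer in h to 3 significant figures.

0.724 h

n(Co) = 17.9 / 58.93 = 0.3038 mol
Co²⁺ + 2e⁻ → Co, so n(e⁻) = 2 × 0.3038 = 0.6076 mol
Q = 0.6076 × 96485 = 58620 C
t = Q / I = 58620 / 22.5 = 2605 s = 0.724 h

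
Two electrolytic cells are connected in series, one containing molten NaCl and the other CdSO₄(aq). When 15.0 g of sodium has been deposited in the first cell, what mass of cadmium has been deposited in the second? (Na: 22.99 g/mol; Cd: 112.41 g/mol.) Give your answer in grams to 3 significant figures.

n(Na) = 15.0 / 22.99 = 0.6525 mol
Na⁺ + e⁻ → Na, so n(e⁻) = 0.6525 mol
The cells are in series, so the same charge (and hence the same n(e⁻) = 0.6525 mol) passes through both.
Cd²⁺ + 2e⁻ → Cd, so n(Cd) = 0.6525 / 2 = 0.3263 mol
m(Cd) = 0.3263 × 112.41 = 36.7 g

36.7 g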